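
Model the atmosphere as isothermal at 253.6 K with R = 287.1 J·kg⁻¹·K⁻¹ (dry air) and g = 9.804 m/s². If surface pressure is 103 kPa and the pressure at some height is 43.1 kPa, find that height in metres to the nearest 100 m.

z ≈ 6500 m

Scale height: H = RT/g = 287.1 × 253.6 / 9.804 = 7426.4 m.
Invert the barometric formula: z = H ln(P₀/P).
P₀/P = 103/43.1 = 2.3898; ln(2.3898) = 0.87121.
z = 7426.4 × 0.87121 = 6470.0 m.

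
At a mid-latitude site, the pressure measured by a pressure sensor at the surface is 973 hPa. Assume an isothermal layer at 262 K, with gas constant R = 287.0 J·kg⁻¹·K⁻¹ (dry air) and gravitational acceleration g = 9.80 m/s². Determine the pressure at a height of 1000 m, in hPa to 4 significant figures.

Scale height: H = RT/g = 287.0 × 262 / 9.80 = 7672.9 m.
Barometric formula: P = P₀ exp(−z/H).
z/H = 1000.0/7672.9 = 0.13033; exp(−0.13033) = 0.87781.
P = 973 × 0.87781 = 854.11 hPa.

P ≈ 854.1 hPa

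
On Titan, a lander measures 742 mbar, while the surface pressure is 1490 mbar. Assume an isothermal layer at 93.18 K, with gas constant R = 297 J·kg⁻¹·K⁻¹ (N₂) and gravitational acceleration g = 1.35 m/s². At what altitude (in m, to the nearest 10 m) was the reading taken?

Scale height: H = RT/g = 297 × 93.18 / 1.35 = 20500 m.
Invert the barometric formula: z = H ln(P₀/P).
P₀/P = 1490/742 = 2.0081; ln(2.0081) = 0.69719.
z = 20500 × 0.69719 = 14292 m.

z ≈ 14290 m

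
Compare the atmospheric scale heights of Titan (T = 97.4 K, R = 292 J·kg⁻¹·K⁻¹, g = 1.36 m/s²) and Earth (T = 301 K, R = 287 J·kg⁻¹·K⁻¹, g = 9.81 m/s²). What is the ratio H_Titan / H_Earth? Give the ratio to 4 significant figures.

H_Titan/H_Earth ≈ 2.375

H = RT/g for each body.
H_Titan = 292 × 97.4 / 1.36 = 20912 m.
H_Earth = 287 × 301 / 9.81 = 8806.0 m.
H_Titan/H_Earth = 20912/8806.0 = 2.3747.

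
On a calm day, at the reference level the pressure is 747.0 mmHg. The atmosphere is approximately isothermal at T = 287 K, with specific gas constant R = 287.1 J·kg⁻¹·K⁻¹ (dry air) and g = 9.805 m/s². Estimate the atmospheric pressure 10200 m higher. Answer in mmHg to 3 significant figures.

Scale height: H = RT/g = 287.1 × 287 / 9.805 = 8403.6 m.
Barometric formula: P = P₀ exp(−z/H).
z/H = 10200/8403.6 = 1.2138; exp(−1.2138) = 0.29707.
P = 747.0 × 0.29707 = 221.91 mmHg.

P ≈ 222 mmHg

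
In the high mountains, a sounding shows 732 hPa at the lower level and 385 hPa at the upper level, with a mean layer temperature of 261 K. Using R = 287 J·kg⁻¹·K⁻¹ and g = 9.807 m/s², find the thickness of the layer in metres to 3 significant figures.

Hypsometric equation: Δz = (R T̄/g) ln(P₁/P₂).
R T̄/g = 287 × 261 / 9.807 = 7638.1 m.
ln(732/385) = ln(1.9013) = 0.64254.
Δz = 7638.1 × 0.64254 = 4907.8 m.

Δz ≈ 4910 m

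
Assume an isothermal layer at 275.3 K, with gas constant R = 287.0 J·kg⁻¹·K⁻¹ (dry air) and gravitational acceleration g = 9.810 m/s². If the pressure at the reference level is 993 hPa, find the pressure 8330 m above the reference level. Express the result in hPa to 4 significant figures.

Scale height: H = RT/g = 287.0 × 275.3 / 9.810 = 8054.1 m.
Barometric formula: P = P₀ exp(−z/H).
z/H = 8330.0/8054.1 = 1.0343; exp(−1.0343) = 0.35548.
P = 993 × 0.35548 = 352.99 hPa.

P ≈ 353.0 hPa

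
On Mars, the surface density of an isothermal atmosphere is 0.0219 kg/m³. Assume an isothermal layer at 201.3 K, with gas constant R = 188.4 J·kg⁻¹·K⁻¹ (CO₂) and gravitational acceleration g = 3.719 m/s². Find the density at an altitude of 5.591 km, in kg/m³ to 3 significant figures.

Scale height: H = RT/g = 188.4 × 201.3 / 3.719 = 10198 m.
In an isothermal atmosphere, density decays like pressure: ρ = ρ₀ exp(−z/H).
z/H = 5591.0/10198 = 0.54824; exp(−0.54824) = 0.57797.
ρ = 0.0219 × 0.57797 = 0.012658 kg/m³.

ρ ≈ 0.0127 kg/m³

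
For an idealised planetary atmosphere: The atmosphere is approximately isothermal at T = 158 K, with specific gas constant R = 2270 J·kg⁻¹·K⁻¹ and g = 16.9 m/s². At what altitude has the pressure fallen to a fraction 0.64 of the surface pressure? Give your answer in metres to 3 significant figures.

Scale height: H = RT/g = 2270 × 158 / 16.9 = 21222 m.
Set P/P₀ = exp(−z/H) = 0.64, so z = −H ln(0.64).
−ln(0.64) = 0.44629; z = 21222 × 0.44629 = 9471.2 m.

z ≈ 9470 m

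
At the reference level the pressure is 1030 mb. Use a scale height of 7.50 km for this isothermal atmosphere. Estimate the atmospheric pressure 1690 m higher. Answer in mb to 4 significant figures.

Barometric formula: P = P₀ exp(−z/H).
z/H = 1690.0/7500.0 = 0.22533; exp(−0.22533) = 0.79825.
P = 1030 × 0.79825 = 822.20 mb.

P ≈ 822.2 mb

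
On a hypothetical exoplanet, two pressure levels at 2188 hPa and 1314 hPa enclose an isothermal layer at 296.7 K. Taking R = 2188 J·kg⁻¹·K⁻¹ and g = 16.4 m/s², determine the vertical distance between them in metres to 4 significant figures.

Hypsometric equation: Δz = (R T̄/g) ln(P₁/P₂).
R T̄/g = 2188 × 296.7 / 16.4 = 39584 m.
ln(2188/1314) = ln(1.6651) = 0.50989.
Δz = 39584 × 0.50989 = 20183 m.

Δz ≈ 20180 m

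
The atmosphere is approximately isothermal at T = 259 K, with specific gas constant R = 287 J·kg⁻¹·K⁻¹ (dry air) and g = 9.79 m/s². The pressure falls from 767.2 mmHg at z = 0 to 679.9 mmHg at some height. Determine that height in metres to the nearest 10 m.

z ≈ 920 m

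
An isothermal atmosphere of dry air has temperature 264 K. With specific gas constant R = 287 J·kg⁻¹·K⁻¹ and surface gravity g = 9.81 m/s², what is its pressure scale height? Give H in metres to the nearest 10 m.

H ≈ 7720 m

The scale height of an isothermal atmosphere is H = RT/g.
H = 287 × 264 / 9.81 = 75768/9.81 = 7723.5 m.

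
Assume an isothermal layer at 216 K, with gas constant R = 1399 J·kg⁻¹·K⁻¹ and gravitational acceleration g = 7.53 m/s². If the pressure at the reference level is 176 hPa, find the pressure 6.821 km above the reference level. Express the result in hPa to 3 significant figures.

P ≈ 148 hPa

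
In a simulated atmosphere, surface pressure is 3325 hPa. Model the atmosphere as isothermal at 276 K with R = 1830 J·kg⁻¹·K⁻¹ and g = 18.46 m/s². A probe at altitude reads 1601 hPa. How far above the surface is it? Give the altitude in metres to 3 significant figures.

Scale height: H = RT/g = 1830 × 276 / 18.46 = 27361 m.
Invert the barometric formula: z = H ln(P₀/P).
P₀/P = 3325/1601 = 2.0768; ln(2.0768) = 0.73083.
z = 27361 × 0.73083 = 19996 m.

z ≈ 20000 m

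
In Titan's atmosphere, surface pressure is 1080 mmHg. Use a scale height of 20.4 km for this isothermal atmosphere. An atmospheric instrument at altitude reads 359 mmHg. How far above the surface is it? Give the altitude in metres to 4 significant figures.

Invert the barometric formula: z = H ln(P₀/P).
P₀/P = 1080/359 = 3.0084; ln(3.0084) = 1.1014.
z = 20400 × 1.1014 = 22469 m.

z ≈ 22470 m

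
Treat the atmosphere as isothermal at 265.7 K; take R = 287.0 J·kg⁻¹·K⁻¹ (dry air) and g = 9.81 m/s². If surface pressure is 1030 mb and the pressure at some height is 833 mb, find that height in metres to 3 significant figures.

Scale height: H = RT/g = 287.0 × 265.7 / 9.81 = 7773.3 m.
Invert the barometric formula: z = H ln(P₀/P).
P₀/P = 1030/833 = 1.2365; ln(1.2365) = 0.21228.
z = 7773.3 × 0.21228 = 1650.1 m.

z ≈ 1650 m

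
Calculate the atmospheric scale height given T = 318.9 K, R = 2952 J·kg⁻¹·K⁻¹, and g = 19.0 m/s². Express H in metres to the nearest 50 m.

The scale height of an isothermal atmosphere is H = RT/g.
H = 2952 × 318.9 / 19.0 = 941390/19.0 = 49547 m.

H ≈ 49550 m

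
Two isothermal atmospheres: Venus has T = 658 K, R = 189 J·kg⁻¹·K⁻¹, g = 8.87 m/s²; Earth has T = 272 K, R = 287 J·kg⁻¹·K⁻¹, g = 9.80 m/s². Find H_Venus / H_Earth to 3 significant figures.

H_Venus/H_Earth ≈ 1.76

H = RT/g for each body.
H_Venus = 189 × 658 / 8.87 = 14021 m.
H_Earth = 287 × 272 / 9.80 = 7965.7 m.
H_Venus/H_Earth = 14021/7965.7 = 1.7602.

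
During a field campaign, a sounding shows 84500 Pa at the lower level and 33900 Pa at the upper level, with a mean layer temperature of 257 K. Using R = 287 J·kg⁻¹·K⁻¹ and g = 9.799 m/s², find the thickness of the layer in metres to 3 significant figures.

Hypsometric equation: Δz = (R T̄/g) ln(P₁/P₂).
R T̄/g = 287 × 257 / 9.799 = 7527.2 m.
ln(84500/33900) = ln(2.4926) = 0.91333.
Δz = 7527.2 × 0.91333 = 6874.8 m.

Δz ≈ 6870 m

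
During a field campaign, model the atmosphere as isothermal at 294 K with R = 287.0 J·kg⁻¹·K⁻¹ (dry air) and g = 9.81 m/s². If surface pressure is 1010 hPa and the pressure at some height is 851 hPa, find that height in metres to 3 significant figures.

z ≈ 1470 m

Scale height: H = RT/g = 287.0 × 294 / 9.81 = 8601.2 m.
Invert the barometric formula: z = H ln(P₀/P).
P₀/P = 1010/851 = 1.1868; ln(1.1868) = 0.17126.
z = 8601.2 × 0.17126 = 1473.0 m.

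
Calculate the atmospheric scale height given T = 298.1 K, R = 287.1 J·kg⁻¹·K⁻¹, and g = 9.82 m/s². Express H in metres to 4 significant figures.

The scale height of an isothermal atmosphere is H = RT/g.
H = 287.1 × 298.1 / 9.82 = 85585/9.82 = 8715.4 m.

H ≈ 8715 m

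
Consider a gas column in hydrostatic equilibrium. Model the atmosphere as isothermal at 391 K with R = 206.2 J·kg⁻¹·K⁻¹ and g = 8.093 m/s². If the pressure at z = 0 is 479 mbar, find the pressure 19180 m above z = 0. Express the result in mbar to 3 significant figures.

P ≈ 69.9 mbar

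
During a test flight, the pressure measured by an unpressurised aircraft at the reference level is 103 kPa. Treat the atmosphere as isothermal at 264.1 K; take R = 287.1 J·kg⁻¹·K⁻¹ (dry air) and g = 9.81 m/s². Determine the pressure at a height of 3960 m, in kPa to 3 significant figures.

Scale height: H = RT/g = 287.1 × 264.1 / 9.81 = 7729.2 m.
Barometric formula: P = P₀ exp(−z/H).
z/H = 3960.0/7729.2 = 0.51234; exp(−0.51234) = 0.59909.
P = 103 × 0.59909 = 61.706 kPa.

P ≈ 61.7 kPa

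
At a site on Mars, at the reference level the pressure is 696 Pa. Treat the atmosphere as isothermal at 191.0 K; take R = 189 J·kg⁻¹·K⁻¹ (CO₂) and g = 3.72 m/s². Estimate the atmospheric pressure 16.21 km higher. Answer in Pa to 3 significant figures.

P ≈ 131 Pa

Scale height: H = RT/g = 189 × 191.0 / 3.72 = 9704.0 m.
Barometric formula: P = P₀ exp(−z/H).
z/H = 16210/9704.0 = 1.6704; exp(−1.6704) = 0.18817.
P = 696 × 0.18817 = 130.97 Pa.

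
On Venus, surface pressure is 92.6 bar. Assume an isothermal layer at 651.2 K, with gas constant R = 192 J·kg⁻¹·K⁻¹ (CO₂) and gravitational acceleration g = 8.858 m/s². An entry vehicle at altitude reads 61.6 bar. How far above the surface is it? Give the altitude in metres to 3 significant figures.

Scale height: H = RT/g = 192 × 651.2 / 8.858 = 14115 m.
Invert the barometric formula: z = H ln(P₀/P).
P₀/P = 92.6/61.6 = 1.5032; ln(1.5032) = 0.40760.
z = 14115 × 0.40760 = 5753.3 m.

z ≈ 5750 m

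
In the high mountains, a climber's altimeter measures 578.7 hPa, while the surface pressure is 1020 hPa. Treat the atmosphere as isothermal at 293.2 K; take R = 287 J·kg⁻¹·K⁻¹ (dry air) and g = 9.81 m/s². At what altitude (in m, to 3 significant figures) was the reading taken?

z ≈ 4860 m

Scale height: H = RT/g = 287 × 293.2 / 9.81 = 8577.8 m.
Invert the barometric formula: z = H ln(P₀/P).
P₀/P = 1020/578.7 = 1.7626; ln(1.7626) = 0.56679.
z = 8577.8 × 0.56679 = 4861.8 m.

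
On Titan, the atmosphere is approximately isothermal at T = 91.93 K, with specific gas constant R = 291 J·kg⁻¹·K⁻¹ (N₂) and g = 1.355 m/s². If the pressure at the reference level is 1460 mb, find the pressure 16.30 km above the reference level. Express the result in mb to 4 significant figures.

P ≈ 639.4 mb

Scale height: H = RT/g = 291 × 91.93 / 1.355 = 19743 m.
Barometric formula: P = P₀ exp(−z/H).
z/H = 16300/19743 = 0.82561; exp(−0.82561) = 0.43797.
P = 1460 × 0.43797 = 639.44 mb.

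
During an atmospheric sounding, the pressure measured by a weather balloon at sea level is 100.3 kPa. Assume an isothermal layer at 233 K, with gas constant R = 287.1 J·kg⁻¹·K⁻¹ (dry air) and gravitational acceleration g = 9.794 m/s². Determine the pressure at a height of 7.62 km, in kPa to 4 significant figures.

P ≈ 32.87 kPa

Scale height: H = RT/g = 287.1 × 233 / 9.794 = 6830.1 m.
Barometric formula: P = P₀ exp(−z/H).
z/H = 7620.0/6830.1 = 1.1156; exp(−1.1156) = 0.32772.
P = 100.3 × 0.32772 = 32.870 kPa.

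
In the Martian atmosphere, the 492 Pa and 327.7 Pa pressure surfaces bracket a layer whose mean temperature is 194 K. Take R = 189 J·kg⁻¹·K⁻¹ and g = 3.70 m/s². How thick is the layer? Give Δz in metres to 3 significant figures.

Δz ≈ 4030 m

Hypsometric equation: Δz = (R T̄/g) ln(P₁/P₂).
R T̄/g = 189 × 194 / 3.70 = 9909.7 m.
ln(492/327.7) = ln(1.5014) = 0.40640.
Δz = 9909.7 × 0.40640 = 4027.3 m.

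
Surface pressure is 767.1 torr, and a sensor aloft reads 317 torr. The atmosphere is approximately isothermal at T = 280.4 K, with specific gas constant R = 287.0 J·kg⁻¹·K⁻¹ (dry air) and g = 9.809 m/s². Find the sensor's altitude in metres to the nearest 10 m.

z ≈ 7250 m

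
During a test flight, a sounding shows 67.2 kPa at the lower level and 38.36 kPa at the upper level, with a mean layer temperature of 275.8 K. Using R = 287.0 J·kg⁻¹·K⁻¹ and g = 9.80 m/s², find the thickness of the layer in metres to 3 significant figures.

Δz ≈ 4530 m

Hypsometric equation: Δz = (R T̄/g) ln(P₁/P₂).
R T̄/g = 287.0 × 275.8 / 9.80 = 8077.0 m.
ln(67.2/38.36) = ln(1.7518) = 0.56064.
Δz = 8077.0 × 0.56064 = 4528.3 m.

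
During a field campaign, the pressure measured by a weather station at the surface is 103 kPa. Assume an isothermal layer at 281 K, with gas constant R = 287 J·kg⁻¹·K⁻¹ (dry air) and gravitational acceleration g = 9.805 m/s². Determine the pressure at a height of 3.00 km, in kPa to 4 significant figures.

Scale height: H = RT/g = 287 × 281 / 9.805 = 8225.1 m.
Barometric formula: P = P₀ exp(−z/H).
z/H = 3000.0/8225.1 = 0.36474; exp(−0.36474) = 0.69438.
P = 103 × 0.69438 = 71.521 kPa.

P ≈ 71.52 kPa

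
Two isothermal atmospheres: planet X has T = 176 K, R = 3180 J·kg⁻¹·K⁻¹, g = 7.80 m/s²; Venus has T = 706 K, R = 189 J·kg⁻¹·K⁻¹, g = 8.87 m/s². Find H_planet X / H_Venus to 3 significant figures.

H_planet X/H_Venus ≈ 4.77

H = RT/g for each body.
H_planet X = 3180 × 176 / 7.80 = 71754 m.
H_Venus = 189 × 706 / 8.87 = 15043 m.
H_planet X/H_Venus = 71754/15043 = 4.7699.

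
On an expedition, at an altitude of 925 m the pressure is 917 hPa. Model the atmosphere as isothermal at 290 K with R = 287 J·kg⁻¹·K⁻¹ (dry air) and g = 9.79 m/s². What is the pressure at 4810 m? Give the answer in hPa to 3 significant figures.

P ≈ 581 hPa

Scale height: H = RT/g = 287 × 290 / 9.79 = 8501.5 m.
Between two levels, P₂ = P₁ exp(−Δz/H) with Δz = z₂ − z₁.
Δz = 4810.0 − 925.00 = 3885.0 m; Δz/H = 3885.0/8501.5 = 0.45698.
P₂ = 917 × exp(−0.45698) = 917 × 0.63319 = 580.64 hPa.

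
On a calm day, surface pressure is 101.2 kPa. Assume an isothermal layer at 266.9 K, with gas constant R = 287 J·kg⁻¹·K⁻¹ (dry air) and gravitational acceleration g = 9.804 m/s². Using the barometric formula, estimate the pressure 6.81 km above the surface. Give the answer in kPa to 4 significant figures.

P ≈ 42.33 kPa

Scale height: H = RT/g = 287 × 266.9 / 9.804 = 7813.2 m.
Barometric formula: P = P₀ exp(−z/H).
z/H = 6810.0/7813.2 = 0.87160; exp(−0.87160) = 0.41828.
P = 101.2 × 0.41828 = 42.330 kPa.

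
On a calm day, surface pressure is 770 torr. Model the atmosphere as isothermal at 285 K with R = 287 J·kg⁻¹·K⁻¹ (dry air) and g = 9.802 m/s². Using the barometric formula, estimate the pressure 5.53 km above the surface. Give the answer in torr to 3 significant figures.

P ≈ 397 torr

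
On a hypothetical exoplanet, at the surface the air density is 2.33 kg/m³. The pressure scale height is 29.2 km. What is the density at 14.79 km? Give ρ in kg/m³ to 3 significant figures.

In an isothermal atmosphere, density decays like pressure: ρ = ρ₀ exp(−z/H).
z/H = 14790/29200 = 0.50651; exp(−0.50651) = 0.60259.
ρ = 2.33 × 0.60259 = 1.4040 kg/m³.

ρ ≈ 1.40 kg/m³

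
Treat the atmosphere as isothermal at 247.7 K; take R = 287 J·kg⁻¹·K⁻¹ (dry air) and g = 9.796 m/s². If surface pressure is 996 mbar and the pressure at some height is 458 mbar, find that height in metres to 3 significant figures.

Scale height: H = RT/g = 287 × 247.7 / 9.796 = 7257.0 m.
Invert the barometric formula: z = H ln(P₀/P).
P₀/P = 996/458 = 2.1747; ln(2.1747) = 0.77689.
z = 7257.0 × 0.77689 = 5637.9 m.

z ≈ 5640 m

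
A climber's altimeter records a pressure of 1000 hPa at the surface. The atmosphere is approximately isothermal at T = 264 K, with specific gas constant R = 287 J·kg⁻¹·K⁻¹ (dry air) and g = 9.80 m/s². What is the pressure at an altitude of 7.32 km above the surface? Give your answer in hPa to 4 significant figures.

Scale height: H = RT/g = 287 × 264 / 9.80 = 7731.4 m.
Barometric formula: P = P₀ exp(−z/H).
z/H = 7320.0/7731.4 = 0.94679; exp(−0.94679) = 0.38798.
P = 1000 × 0.38798 = 387.98 hPa.

P ≈ 388.0 hPa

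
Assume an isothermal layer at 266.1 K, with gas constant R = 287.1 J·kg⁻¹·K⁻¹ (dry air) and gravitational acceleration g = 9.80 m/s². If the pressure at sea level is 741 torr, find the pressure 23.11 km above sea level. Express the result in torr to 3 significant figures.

P ≈ 38.2 torr

Scale height: H = RT/g = 287.1 × 266.1 / 9.80 = 7795.6 m.
Barometric formula: P = P₀ exp(−z/H).
z/H = 23110/7795.6 = 2.9645; exp(−2.9645) = 0.051586.
P = 741 × 0.051586 = 38.225 torr.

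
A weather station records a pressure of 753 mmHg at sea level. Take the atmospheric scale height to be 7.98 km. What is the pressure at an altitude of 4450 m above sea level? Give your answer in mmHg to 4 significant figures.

Barometric formula: P = P₀ exp(−z/H).
z/H = 4450.0/7980.0 = 0.55764; exp(−0.55764) = 0.57256.
P = 753 × 0.57256 = 431.14 mmHg.

P ≈ 431.1 mmHg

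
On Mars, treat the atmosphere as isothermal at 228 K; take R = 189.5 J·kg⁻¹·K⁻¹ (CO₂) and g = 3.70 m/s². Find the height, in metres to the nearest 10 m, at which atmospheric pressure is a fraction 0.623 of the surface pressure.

Scale height: H = RT/g = 189.5 × 228 / 3.70 = 11677 m.
Set P/P₀ = exp(−z/H) = 0.623, so z = −H ln(0.623).
−ln(0.623) = 0.47321; z = 11677 × 0.47321 = 5525.7 m.

z ≈ 5530 m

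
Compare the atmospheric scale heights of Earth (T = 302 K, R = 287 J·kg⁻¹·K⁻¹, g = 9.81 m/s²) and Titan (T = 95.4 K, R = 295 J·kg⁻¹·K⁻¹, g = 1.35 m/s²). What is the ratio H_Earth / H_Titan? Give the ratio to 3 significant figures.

H_Earth/H_Titan ≈ 0.424

H = RT/g for each body.
H_Earth = 287 × 302 / 9.81 = 8835.3 m.
H_Titan = 295 × 95.4 / 1.35 = 20847 m.
H_Earth/H_Titan = 8835.3/20847 = 0.42382.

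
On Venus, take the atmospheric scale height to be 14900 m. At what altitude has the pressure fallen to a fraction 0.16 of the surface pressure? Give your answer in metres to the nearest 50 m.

Set P/P₀ = exp(−z/H) = 0.16, so z = −H ln(0.16).
−ln(0.16) = 1.8326; z = 14900 × 1.8326 = 27306 m.

z ≈ 27300 m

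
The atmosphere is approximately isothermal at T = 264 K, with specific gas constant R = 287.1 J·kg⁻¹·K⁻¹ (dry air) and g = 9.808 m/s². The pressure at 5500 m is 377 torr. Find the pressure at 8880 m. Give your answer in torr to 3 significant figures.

Scale height: H = RT/g = 287.1 × 264 / 9.808 = 7727.8 m.
Between two levels, P₂ = P₁ exp(−Δz/H) with Δz = z₂ − z₁.
Δz = 8880.0 − 5500.0 = 3380.0 m; Δz/H = 3380.0/7727.8 = 0.43738.
P₂ = 377 × exp(−0.43738) = 377 × 0.64573 = 243.44 torr.

P ≈ 243 torr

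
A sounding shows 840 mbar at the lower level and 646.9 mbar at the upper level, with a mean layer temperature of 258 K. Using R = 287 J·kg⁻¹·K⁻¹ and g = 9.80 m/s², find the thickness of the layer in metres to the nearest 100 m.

Δz ≈ 2000 m

Hypsometric equation: Δz = (R T̄/g) ln(P₁/P₂).
R T̄/g = 287 × 258 / 9.80 = 7555.7 m.
ln(840/646.9) = ln(1.2985) = 0.26121.
Δz = 7555.7 × 0.26121 = 1973.6 m.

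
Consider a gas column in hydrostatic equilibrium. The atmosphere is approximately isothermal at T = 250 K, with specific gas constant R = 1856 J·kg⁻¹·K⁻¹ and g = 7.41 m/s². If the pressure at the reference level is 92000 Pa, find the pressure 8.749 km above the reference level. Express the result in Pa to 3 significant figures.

Scale height: H = RT/g = 1856 × 250 / 7.41 = 62618 m.
Barometric formula: P = P₀ exp(−z/H).
z/H = 8749.0/62618 = 0.13972; exp(−0.13972) = 0.86960.
P = 92000 × 0.86960 = 80003 Pa.

P ≈ 80000 Pa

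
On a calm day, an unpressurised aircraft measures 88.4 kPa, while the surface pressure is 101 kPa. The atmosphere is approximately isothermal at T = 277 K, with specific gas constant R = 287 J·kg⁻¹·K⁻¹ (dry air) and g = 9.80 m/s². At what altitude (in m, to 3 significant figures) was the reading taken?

Scale height: H = RT/g = 287 × 277 / 9.80 = 8112.1 m.
Invert the barometric formula: z = H ln(P₀/P).
P₀/P = 101/88.4 = 1.1425; ln(1.1425) = 0.13322.
z = 8112.1 × 0.13322 = 1080.7 m.

z ≈ 1080 m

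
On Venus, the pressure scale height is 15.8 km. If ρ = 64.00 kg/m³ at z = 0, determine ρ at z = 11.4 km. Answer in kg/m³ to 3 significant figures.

ρ ≈ 31.1 kg/m³

In an isothermal atmosphere, density decays like pressure: ρ = ρ₀ exp(−z/H).
z/H = 11400/15800 = 0.72152; exp(−0.72152) = 0.48601.
ρ = 64.00 × 0.48601 = 31.105 kg/m³.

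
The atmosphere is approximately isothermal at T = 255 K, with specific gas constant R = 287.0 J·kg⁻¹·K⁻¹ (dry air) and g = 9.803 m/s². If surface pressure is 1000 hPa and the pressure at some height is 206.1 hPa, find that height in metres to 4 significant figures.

z ≈ 11790 m

Scale height: H = RT/g = 287.0 × 255 / 9.803 = 7465.6 m.
Invert the barometric formula: z = H ln(P₀/P).
P₀/P = 1000/206.1 = 4.8520; ln(4.8520) = 1.5794.
z = 7465.6 × 1.5794 = 11791 m.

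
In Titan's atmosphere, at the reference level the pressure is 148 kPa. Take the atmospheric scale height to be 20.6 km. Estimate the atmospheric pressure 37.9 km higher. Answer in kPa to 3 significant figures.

P ≈ 23.5 kPa

Barometric formula: P = P₀ exp(−z/H).
z/H = 37900/20600 = 1.8398; exp(−1.8398) = 0.15885.
P = 148 × 0.15885 = 23.510 kPa.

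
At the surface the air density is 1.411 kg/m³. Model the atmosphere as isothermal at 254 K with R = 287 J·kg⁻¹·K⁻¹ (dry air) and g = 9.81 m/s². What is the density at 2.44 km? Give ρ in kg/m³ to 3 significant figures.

Scale height: H = RT/g = 287 × 254 / 9.81 = 7431.0 m.
In an isothermal atmosphere, density decays like pressure: ρ = ρ₀ exp(−z/H).
z/H = 2440.0/7431.0 = 0.32835; exp(−0.32835) = 0.72011.
ρ = 1.411 × 0.72011 = 1.0161 kg/m³.

ρ ≈ 1.02 kg/m³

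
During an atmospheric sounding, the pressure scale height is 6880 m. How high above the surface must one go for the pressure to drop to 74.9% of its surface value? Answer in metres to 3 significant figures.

Set P/P₀ = exp(−z/H) = 0.749, so z = −H ln(0.749).
−ln(0.749) = 0.28902; z = 6880.0 × 0.28902 = 1988.5 m.

z ≈ 1990 m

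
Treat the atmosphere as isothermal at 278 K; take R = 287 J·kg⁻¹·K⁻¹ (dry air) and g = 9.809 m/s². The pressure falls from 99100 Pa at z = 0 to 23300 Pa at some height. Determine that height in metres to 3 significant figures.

Scale height: H = RT/g = 287 × 278 / 9.809 = 8134.0 m.
Invert the barometric formula: z = H ln(P₀/P).
P₀/P = 99100/23300 = 4.2532; ln(4.2532) = 1.4477.
z = 8134.0 × 1.4477 = 11776 m.

z ≈ 11800 m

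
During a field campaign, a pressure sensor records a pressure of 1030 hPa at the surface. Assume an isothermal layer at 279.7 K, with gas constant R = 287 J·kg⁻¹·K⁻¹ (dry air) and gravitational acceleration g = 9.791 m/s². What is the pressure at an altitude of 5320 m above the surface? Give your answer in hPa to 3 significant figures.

P ≈ 538 hPa

Scale height: H = RT/g = 287 × 279.7 / 9.791 = 8198.7 m.
Barometric formula: P = P₀ exp(−z/H).
z/H = 5320.0/8198.7 = 0.64888; exp(−0.64888) = 0.52263.
P = 1030 × 0.52263 = 538.31 hPa.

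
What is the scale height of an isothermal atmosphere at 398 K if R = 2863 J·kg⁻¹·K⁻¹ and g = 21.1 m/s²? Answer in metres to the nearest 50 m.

The scale height of an isothermal atmosphere is H = RT/g.
H = 2863 × 398 / 21.1 = 1139500/21.1 = 54005 m.

H ≈ 54000 m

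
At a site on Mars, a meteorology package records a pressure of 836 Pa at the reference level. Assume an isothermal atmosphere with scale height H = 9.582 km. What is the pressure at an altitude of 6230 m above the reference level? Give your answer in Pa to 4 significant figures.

Barometric formula: P = P₀ exp(−z/H).
z/H = 6230.0/9582.0 = 0.65018; exp(−0.65018) = 0.52195.
P = 836 × 0.52195 = 436.35 Pa.

P ≈ 436.4 Pa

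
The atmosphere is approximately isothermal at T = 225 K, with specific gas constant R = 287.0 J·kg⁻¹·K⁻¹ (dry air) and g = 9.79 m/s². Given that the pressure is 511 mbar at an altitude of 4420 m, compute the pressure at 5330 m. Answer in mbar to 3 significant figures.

Scale height: H = RT/g = 287.0 × 225 / 9.79 = 6596.0 m.
Between two levels, P₂ = P₁ exp(−Δz/H) with Δz = z₂ − z₁.
Δz = 5330.0 − 4420.0 = 910.00 m; Δz/H = 910.00/6596.0 = 0.13796.
P₂ = 511 × exp(−0.13796) = 511 × 0.87113 = 445.15 mbar.

P ≈ 445 mbar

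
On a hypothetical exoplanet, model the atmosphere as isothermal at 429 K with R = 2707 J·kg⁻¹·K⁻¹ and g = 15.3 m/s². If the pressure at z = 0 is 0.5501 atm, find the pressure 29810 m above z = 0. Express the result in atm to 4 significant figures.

P ≈ 0.3714 atm

Scale height: H = RT/g = 2707 × 429 / 15.3 = 75902 m.
Barometric formula: P = P₀ exp(−z/H).
z/H = 29810/75902 = 0.39274; exp(−0.39274) = 0.67520.
P = 0.5501 × 0.67520 = 0.37143 atm.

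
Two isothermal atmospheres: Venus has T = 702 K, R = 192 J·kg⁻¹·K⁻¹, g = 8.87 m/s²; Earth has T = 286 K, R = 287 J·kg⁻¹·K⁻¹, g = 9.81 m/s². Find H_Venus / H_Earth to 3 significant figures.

H_Venus/H_Earth ≈ 1.82

H = RT/g for each body.
H_Venus = 192 × 702 / 8.87 = 15195 m.
H_Earth = 287 × 286 / 9.81 = 8367.2 m.
H_Venus/H_Earth = 15195/8367.2 = 1.8160.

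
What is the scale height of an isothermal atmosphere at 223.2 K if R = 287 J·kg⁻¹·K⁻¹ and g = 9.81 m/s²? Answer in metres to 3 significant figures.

The scale height of an isothermal atmosphere is H = RT/g.
H = 287 × 223.2 / 9.81 = 64058/9.81 = 6529.9 m.

H ≈ 6530 m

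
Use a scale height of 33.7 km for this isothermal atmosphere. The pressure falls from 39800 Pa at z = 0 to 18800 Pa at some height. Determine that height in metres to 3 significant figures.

z ≈ 25300 m

Invert the barometric formula: z = H ln(P₀/P).
P₀/P = 39800/18800 = 2.1170; ln(2.1170) = 0.75000.
z = 33700 × 0.75000 = 25275 m.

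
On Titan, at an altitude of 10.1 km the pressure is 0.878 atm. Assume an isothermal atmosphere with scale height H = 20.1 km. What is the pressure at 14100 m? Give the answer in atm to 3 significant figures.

Between two levels, P₂ = P₁ exp(−Δz/H) with Δz = z₂ − z₁.
Δz = 14100 − 10100 = 4000.0 m; Δz/H = 4000.0/20100 = 0.19900.
P₂ = 0.878 × exp(−0.19900) = 0.878 × 0.81955 = 0.71956 atm.

P ≈ 0.720 atm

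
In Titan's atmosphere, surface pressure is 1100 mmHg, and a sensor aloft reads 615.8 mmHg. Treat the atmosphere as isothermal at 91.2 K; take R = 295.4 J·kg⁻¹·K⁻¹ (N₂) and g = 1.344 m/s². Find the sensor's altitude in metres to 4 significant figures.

z ≈ 11630 m

Scale height: H = RT/g = 295.4 × 91.2 / 1.344 = 20045 m.
Invert the barometric formula: z = H ln(P₀/P).
P₀/P = 1100/615.8 = 1.7863; ln(1.7863) = 0.58015.
z = 20045 × 0.58015 = 11629 m.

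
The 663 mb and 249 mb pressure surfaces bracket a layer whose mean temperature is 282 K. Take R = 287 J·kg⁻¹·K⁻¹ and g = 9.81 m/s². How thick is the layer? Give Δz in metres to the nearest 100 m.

Δz ≈ 8100 m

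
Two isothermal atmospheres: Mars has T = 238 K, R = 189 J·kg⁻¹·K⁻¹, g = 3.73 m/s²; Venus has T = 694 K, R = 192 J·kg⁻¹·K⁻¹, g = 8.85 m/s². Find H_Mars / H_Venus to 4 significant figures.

H = RT/g for each body.
H_Mars = 189 × 238 / 3.73 = 12060 m.
H_Venus = 192 × 694 / 8.85 = 15056 m.
H_Mars/H_Venus = 12060/15056 = 0.80101.

H_Mars/H_Venus ≈ 0.8010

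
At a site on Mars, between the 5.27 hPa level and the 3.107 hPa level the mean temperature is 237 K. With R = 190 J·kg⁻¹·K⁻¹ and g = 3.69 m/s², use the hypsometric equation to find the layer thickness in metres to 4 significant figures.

Hypsometric equation: Δz = (R T̄/g) ln(P₁/P₂).
R T̄/g = 190 × 237 / 3.69 = 12203 m.
ln(5.27/3.107) = ln(1.6962) = 0.52839.
Δz = 12203 × 0.52839 = 6447.9 m.

Δz ≈ 6448 m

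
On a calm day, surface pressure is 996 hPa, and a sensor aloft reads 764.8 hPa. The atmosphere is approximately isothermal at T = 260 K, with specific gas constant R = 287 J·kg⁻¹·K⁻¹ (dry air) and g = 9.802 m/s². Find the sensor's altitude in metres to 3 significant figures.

z ≈ 2010 m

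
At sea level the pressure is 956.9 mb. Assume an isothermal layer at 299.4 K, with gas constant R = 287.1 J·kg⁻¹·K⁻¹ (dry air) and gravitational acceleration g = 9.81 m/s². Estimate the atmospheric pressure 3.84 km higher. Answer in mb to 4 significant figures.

P ≈ 617.4 mb

Scale height: H = RT/g = 287.1 × 299.4 / 9.81 = 8762.3 m.
Barometric formula: P = P₀ exp(−z/H).
z/H = 3840.0/8762.3 = 0.43824; exp(−0.43824) = 0.64517.
P = 956.9 × 0.64517 = 617.36 mb.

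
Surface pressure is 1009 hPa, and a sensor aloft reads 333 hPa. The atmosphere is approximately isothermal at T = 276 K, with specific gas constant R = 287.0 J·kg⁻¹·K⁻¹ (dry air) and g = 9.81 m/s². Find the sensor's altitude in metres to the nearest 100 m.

z ≈ 9000 m

Scale height: H = RT/g = 287.0 × 276 / 9.81 = 8074.6 m.
Invert the barometric formula: z = H ln(P₀/P).
P₀/P = 1009/333 = 3.0300; ln(3.0300) = 1.1086.
z = 8074.6 × 1.1086 = 8951.5 m.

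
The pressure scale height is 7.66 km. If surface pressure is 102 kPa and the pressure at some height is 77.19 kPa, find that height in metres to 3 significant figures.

z ≈ 2130 m

Invert the barometric formula: z = H ln(P₀/P).
P₀/P = 102/77.19 = 1.3214; ln(1.3214) = 0.27869.
z = 7660.0 × 0.27869 = 2134.8 m.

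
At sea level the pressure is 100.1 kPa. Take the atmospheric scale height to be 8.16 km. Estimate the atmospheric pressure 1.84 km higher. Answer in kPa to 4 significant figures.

Barometric formula: P = P₀ exp(−z/H).
z/H = 1840.0/8160.0 = 0.22549; exp(−0.22549) = 0.79813.
P = 100.1 × 0.79813 = 79.893 kPa.

P ≈ 79.89 kPa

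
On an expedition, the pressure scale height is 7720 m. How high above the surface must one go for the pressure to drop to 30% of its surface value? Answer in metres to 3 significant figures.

Set P/P₀ = exp(−z/H) = 0.3, so z = −H ln(0.3).
−ln(0.3) = 1.2040; z = 7720.0 × 1.2040 = 9294.9 m.

z ≈ 9290 m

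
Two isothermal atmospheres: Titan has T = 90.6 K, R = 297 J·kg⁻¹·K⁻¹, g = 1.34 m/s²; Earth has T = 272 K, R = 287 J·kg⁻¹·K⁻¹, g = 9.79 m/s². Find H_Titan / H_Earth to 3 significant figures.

H_Titan/H_Earth ≈ 2.52

H = RT/g for each body.
H_Titan = 297 × 90.6 / 1.34 = 20081 m.
H_Earth = 287 × 272 / 9.79 = 7973.9 m.
H_Titan/H_Earth = 20081/7973.9 = 2.5183.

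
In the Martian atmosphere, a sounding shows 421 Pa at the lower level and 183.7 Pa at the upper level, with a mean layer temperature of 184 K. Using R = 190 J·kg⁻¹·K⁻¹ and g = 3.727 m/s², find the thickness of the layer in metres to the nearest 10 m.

Hypsometric equation: Δz = (R T̄/g) ln(P₁/P₂).
R T̄/g = 190 × 184 / 3.727 = 9380.2 m.
ln(421/183.7) = ln(2.2918) = 0.82934.
Δz = 9380.2 × 0.82934 = 7779.4 m.

Δz ≈ 7780 m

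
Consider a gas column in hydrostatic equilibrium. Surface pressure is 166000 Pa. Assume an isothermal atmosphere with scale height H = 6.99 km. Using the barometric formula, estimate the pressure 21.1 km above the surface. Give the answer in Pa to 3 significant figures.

Barometric formula: P = P₀ exp(−z/H).
z/H = 21100/6990.0 = 3.0186; exp(−3.0186) = 0.048870.
P = 166000 × 0.048870 = 8112.4 Pa.

P ≈ 8110 Pa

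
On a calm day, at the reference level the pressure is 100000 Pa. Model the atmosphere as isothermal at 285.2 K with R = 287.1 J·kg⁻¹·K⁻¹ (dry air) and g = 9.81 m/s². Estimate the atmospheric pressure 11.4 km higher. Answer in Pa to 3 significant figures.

Scale height: H = RT/g = 287.1 × 285.2 / 9.81 = 8346.7 m.
Barometric formula: P = P₀ exp(−z/H).
z/H = 11400/8346.7 = 1.3658; exp(−1.3658) = 0.25518.
P = 100000 × 0.25518 = 25518 Pa.

P ≈ 25500 Pa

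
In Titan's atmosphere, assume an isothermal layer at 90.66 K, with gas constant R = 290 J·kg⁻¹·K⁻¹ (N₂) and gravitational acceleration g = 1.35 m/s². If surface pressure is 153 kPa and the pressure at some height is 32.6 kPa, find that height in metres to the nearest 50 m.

z ≈ 30100 m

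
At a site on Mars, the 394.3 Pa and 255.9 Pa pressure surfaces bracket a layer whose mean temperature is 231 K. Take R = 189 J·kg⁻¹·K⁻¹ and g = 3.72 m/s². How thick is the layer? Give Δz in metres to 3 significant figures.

Δz ≈ 5070 m

Hypsometric equation: Δz = (R T̄/g) ln(P₁/P₂).
R T̄/g = 189 × 231 / 3.72 = 11736 m.
ln(394.3/255.9) = ln(1.5408) = 0.43230.
Δz = 11736 × 0.43230 = 5073.5 m.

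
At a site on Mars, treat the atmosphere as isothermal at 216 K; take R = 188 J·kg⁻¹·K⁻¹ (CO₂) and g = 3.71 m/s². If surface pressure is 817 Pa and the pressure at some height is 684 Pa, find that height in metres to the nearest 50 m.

z ≈ 1950 m

Scale height: H = RT/g = 188 × 216 / 3.71 = 10946 m.
Invert the barometric formula: z = H ln(P₀/P).
P₀/P = 817/684 = 1.1944; ln(1.1944) = 0.17764.
z = 10946 × 0.17764 = 1944.4 m.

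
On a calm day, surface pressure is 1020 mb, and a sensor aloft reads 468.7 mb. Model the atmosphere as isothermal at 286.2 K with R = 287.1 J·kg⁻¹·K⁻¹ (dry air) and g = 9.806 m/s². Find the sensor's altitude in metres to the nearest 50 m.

z ≈ 6500 m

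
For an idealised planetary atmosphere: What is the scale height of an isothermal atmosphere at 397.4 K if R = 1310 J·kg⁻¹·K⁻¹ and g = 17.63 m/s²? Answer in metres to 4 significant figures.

H ≈ 29530 m

The scale height of an isothermal atmosphere is H = RT/g.
H = 1310 × 397.4 / 17.63 = 520590/17.63 = 29529 m.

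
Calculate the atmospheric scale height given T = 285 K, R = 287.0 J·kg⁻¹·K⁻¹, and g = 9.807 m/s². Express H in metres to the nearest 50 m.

The scale height of an isothermal atmosphere is H = RT/g.
H = 287.0 × 285 / 9.807 = 81795/9.807 = 8340.5 m.

H ≈ 8350 m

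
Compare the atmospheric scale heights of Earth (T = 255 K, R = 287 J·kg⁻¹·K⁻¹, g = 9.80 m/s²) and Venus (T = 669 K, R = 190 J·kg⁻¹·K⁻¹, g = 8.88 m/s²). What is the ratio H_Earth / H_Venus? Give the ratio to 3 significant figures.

H = RT/g for each body.
H_Earth = 287 × 255 / 9.80 = 7467.9 m.
H_Venus = 190 × 669 / 8.88 = 14314 m.
H_Earth/H_Venus = 7467.9/14314 = 0.52172.

H_Earth/H_Venus ≈ 0.522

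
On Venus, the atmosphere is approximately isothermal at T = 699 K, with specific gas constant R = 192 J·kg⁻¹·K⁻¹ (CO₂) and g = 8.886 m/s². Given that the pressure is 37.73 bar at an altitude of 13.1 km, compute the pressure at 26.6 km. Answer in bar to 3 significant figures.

P ≈ 15.4 bar

Scale height: H = RT/g = 192 × 699 / 8.886 = 15103 m.
Between two levels, P₂ = P₁ exp(−Δz/H) with Δz = z₂ − z₁.
Δz = 26600 − 13100 = 13500 m; Δz/H = 13500/15103 = 0.89386.
P₂ = 37.73 × exp(−0.89386) = 37.73 × 0.40907 = 15.434 bar.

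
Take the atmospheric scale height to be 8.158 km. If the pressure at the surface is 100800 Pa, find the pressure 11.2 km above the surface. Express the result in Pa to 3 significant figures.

Barometric formula: P = P₀ exp(−z/H).
z/H = 11200/8158.0 = 1.3729; exp(−1.3729) = 0.25337.
P = 100800 × 0.25337 = 25540 Pa.

P ≈ 25500 Pa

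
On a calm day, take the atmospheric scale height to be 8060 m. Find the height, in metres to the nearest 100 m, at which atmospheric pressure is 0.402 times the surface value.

Set P/P₀ = exp(−z/H) = 0.402, so z = −H ln(0.402).
−ln(0.402) = 0.91130; z = 8060.0 × 0.91130 = 7345.1 m.

z ≈ 7300 m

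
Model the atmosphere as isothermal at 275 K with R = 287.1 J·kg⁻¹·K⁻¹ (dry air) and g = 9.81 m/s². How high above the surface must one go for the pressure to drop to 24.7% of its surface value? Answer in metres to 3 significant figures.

z ≈ 11300 m

Scale height: H = RT/g = 287.1 × 275 / 9.81 = 8048.2 m.
Set P/P₀ = exp(−z/H) = 0.247, so z = −H ln(0.247).
−ln(0.247) = 1.3984; z = 8048.2 × 1.3984 = 11255 m.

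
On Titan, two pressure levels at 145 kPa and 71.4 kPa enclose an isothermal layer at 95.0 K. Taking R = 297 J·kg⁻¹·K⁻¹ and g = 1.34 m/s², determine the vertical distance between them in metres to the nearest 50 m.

Δz ≈ 14900 m

Hypsometric equation: Δz = (R T̄/g) ln(P₁/P₂).
R T̄/g = 297 × 95.0 / 1.34 = 21056 m.
ln(145/71.4) = ln(2.0308) = 0.70843.
Δz = 21056 × 0.70843 = 14917 m.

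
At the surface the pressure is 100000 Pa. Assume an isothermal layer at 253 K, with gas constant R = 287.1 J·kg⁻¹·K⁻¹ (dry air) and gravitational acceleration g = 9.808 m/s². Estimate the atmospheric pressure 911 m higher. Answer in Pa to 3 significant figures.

P ≈ 88400 Pa

Scale height: H = RT/g = 287.1 × 253 / 9.808 = 7405.8 m.
Barometric formula: P = P₀ exp(−z/H).
z/H = 911.00/7405.8 = 0.12301; exp(−0.12301) = 0.88425.
P = 100000 × 0.88425 = 88425 Pa.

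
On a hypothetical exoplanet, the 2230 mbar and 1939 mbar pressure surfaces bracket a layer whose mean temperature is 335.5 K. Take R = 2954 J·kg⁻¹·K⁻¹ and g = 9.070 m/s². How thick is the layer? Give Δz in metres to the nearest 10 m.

Δz ≈ 15280 m

Hypsometric equation: Δz = (R T̄/g) ln(P₁/P₂).
R T̄/g = 2954 × 335.5 / 9.070 = 109270 m.
ln(2230/1939) = ln(1.1501) = 0.13985.
Δz = 109270 × 0.13985 = 15281 m.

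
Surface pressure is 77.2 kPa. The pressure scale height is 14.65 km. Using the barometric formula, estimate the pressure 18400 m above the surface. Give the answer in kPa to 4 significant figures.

Barometric formula: P = P₀ exp(−z/H).
z/H = 18400/14650 = 1.2560; exp(−1.2560) = 0.28479.
P = 77.2 × 0.28479 = 21.986 kPa.

P ≈ 21.99 kPa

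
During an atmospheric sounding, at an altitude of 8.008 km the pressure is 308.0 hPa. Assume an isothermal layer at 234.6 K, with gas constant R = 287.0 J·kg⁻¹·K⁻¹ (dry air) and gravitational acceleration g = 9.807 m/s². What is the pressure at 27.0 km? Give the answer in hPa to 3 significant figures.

Scale height: H = RT/g = 287.0 × 234.6 / 9.807 = 6865.5 m.
Between two levels, P₂ = P₁ exp(−Δz/H) with Δz = z₂ − z₁.
Δz = 27000 − 8008.0 = 18992 m; Δz/H = 18992/6865.5 = 2.7663.
P₂ = 308.0 × exp(−2.7663) = 308.0 × 0.062894 = 19.371 hPa.

P ≈ 19.4 hPa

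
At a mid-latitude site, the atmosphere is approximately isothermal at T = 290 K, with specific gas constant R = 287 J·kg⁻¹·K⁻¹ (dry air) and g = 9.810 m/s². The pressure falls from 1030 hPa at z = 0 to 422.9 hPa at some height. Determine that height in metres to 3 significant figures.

Scale height: H = RT/g = 287 × 290 / 9.810 = 8484.2 m.
Invert the barometric formula: z = H ln(P₀/P).
P₀/P = 1030/422.9 = 2.4356; ln(2.4356) = 0.89019.
z = 8484.2 × 0.89019 = 7552.5 m.

z ≈ 7550 m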